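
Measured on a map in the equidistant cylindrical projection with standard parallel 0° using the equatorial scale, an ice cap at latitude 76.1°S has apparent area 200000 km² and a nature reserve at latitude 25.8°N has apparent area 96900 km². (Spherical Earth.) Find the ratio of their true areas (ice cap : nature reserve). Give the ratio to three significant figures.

0.551

On the plate carrée, areal scale = h·k = 1 × sec φ, so true area = apparent × cos φ.
True area of ice cap: 200000 × cos(76.1°) = 200000 × 0.2402 = 48050 km².
True area of nature reserve: 96900 × cos(25.8°) = 96900 × 0.9003 = 87240 km².
Ratio = 48050 / 87240 ≈ 0.551.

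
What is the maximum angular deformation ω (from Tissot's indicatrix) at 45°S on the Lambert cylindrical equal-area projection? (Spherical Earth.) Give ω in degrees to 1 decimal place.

The Lambert cylindrical equal-area projection is the cylindrical equal-area projection with its standard parallel at the equator (φ₀ = 0). A cylindrical equal-area projection with standard parallel φ₀ has meridian scale h = cos φ / cos φ₀ and parallel scale k = cos φ₀ / cos φ (so areas are preserved, h·k = 1).
At 45°: h = 0.7071, k = 1.414; principal scales a = 1.414, b = 0.7071.
sin(ω/2) = (a − b)/(a + b) = 0.7071/2.121 = 0.3333, so ω = 2 arcsin(0.3333) ≈ 38.9°.

38.9°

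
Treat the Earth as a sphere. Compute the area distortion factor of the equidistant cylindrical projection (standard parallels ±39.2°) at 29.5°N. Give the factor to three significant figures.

In the equirectangular projection with standard parallel φ₀ = 39.2° (x = Rλ cos φ₀, y = Rφ), meridians are true-scale (h = 1) and the parallel scale is k = cos φ₀ / cos φ.
Areal scale = h·k = 1 × cos φ₀ / cos φ; at 29.5°, h = 1.000, k = 0.8904, so h·k = 0.8904.

0.890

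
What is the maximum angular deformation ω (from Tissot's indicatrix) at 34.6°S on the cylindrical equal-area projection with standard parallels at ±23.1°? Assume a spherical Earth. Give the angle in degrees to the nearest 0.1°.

Cylindrical equal-area (φ₀ = 23.1°): h = cos φ / cos 23.1° along meridians, k = cos 23.1° / cos φ along parallels; h·k = 1.
At 34.6°: h = 0.8949, k = 1.117; principal scales a = 1.117, b = 0.8949.
sin(ω/2) = (a − b)/(a + b) = 0.2226/2.012 = 0.1106, so ω = 2 arcsin(0.1106) ≈ 12.7°.

12.7°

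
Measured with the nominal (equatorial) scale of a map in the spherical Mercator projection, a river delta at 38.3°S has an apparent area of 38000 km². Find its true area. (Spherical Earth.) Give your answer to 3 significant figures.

23400 km²

Mercator is conformal, so the point scale is isotropic: h = k = sec φ = 1/cos φ.
Areal scale = k² = sec²φ = 1/cos²(38.3°) = 1/0.7848² = 1.624.
True area = apparent / (areal scale) = 38000 / 1.624 ≈ 23400 km².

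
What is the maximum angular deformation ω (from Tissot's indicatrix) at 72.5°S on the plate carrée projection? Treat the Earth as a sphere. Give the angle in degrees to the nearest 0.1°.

65.0°

Plate carrée maps x = Rλ, y = Rφ. The meridian scale is h = 1 and the parallel scale is k = 1/cos φ = sec φ.
At 72.5°: h = 1.000, k = 3.326; principal scales a = 3.326, b = 1.000.
sin(ω/2) = (a − b)/(a + b) = 2.326/4.326 = 0.5376, so ω = 2 arcsin(0.5376) ≈ 65.0°.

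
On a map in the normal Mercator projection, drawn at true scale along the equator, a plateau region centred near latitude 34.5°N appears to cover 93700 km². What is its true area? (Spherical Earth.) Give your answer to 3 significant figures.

63600 km²

For Mercator, h = k = sec φ (a conformal cylindrical projection has a single point scale, 1/cos φ).
Areal scale = k² = sec²φ = 1/cos²(34.5°) = 1/0.8241² = 1.472.
True area = apparent / (areal scale) = 93700 / 1.472 ≈ 63600 km².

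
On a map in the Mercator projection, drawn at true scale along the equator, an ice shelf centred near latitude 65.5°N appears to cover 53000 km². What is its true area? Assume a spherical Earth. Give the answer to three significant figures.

For Mercator, h = k = sec φ (a conformal cylindrical projection has a single point scale, 1/cos φ).
Areal scale = k² = sec²φ = 1/cos²(65.5°) = 1/0.4147² = 5.815.
True area = apparent / (areal scale) = 53000 / 5.815 ≈ 9110 km².

9110 km²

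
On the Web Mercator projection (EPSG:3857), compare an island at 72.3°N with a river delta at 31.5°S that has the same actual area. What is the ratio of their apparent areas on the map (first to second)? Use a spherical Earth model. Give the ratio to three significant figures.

On Mercator, area is exaggerated by sec²φ = 1/cos²φ.
At 72.3°: sec²(72.3°) = 1/0.3040² = 10.82.
At 31.5°: sec²(31.5°) = 1/0.8526² = 1.376.
Ratio = 10.82/1.376 = cos²(31.5°)/cos²(72.3°) ≈ 7.86.

7.86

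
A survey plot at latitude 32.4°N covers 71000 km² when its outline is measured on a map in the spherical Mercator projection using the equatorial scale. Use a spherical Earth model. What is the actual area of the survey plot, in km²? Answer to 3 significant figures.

The Mercator projection is conformal; its linear scale factor is the same in every direction and equals sec φ = 1/cos φ.
Areal scale = k² = sec²φ = 1/cos²(32.4°) = 1/0.8443² = 1.403.
True area = apparent / (areal scale) = 71000 / 1.403 ≈ 50600 km².

50600 km²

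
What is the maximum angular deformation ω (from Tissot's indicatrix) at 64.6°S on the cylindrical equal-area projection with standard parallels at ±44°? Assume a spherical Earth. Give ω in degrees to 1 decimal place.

For cylindrical equal-area with standard parallel φ₀, h = cos φ / cos φ₀ and k = cos φ₀ / cos φ, so h·k = 1.
At 64.6°: h = 0.5963, k = 1.677; principal scales a = 1.677, b = 0.5963.
sin(ω/2) = (a − b)/(a + b) = 1.081/2.273 = 0.4754, so ω = 2 arcsin(0.4754) ≈ 56.8°.

56.8°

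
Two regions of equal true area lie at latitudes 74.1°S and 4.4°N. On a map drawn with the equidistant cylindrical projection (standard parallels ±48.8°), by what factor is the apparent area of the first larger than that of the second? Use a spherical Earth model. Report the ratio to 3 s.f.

The equidistant cylindrical projection with φ₀ = 48.8° has h = 1 (meridians true) and k = cos φ₀ / cos φ along parallels.
Areal scale at 74.1°: h·k = 1.000 × 2.404 = 2.404.
Areal scale at 4.4°: h·k = 1.000 × 0.6606 = 0.6606.
Ratio = 2.404/0.6606 ≈ 3.64.

3.64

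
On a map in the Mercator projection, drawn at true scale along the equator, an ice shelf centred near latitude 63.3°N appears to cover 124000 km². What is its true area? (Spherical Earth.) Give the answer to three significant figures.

25000 km²

For Mercator, h = k = sec φ (a conformal cylindrical projection has a single point scale, 1/cos φ).
Areal scale = k² = sec²φ = 1/cos²(63.3°) = 1/0.4493² = 4.953.
True area = apparent / (areal scale) = 124000 / 4.953 ≈ 25000 km².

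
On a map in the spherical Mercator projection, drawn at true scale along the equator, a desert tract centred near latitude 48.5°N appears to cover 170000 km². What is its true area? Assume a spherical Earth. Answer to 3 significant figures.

For Mercator, h = k = sec φ (a conformal cylindrical projection has a single point scale, 1/cos φ).
Areal scale = k² = sec²φ = 1/cos²(48.5°) = 1/0.6626² = 2.278.
True area = apparent / (areal scale) = 170000 / 2.278 ≈ 74600 km².

74600 km²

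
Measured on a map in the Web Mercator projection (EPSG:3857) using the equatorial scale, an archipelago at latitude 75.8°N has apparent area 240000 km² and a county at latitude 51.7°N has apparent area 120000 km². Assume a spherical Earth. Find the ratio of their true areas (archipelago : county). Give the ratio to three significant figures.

On Mercator the areal scale is sec²φ, so true area = apparent × cos²φ.
True area of archipelago: 240000 × cos²(75.8°) = 240000 × 0.06018 = 14440 km².
True area of county: 120000 × cos²(51.7°) = 120000 × 0.3841 = 46100 km².
Ratio = 14440 / 46100 ≈ 0.313.

0.313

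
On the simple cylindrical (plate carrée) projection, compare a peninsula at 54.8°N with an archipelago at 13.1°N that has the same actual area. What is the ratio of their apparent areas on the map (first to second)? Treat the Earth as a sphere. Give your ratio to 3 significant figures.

1.69

For the equirectangular projection with φ₀ = 0 (plate carrée), h = 1 along meridians and k = sec φ along parallels.
Areal scale at 54.8°: h·k = 1.000 × 1.735 = 1.735.
Areal scale at 13.1°: h·k = 1.000 × 1.027 = 1.027.
Ratio = 1.735/1.027 ≈ 1.69.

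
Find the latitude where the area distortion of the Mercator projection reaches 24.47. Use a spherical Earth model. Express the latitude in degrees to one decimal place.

78.3°

Mercator areal scale is sec²φ.
sec²φ = 24.47  ⇒  cos²φ = 0.04087  ⇒  cos φ = 0.2022.
φ = arccos(0.2022) ≈ 78.3°.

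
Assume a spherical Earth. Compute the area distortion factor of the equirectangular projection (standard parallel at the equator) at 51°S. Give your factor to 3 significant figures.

1.59

In the plate carrée (x = Rλ, y = Rφ), meridians are true-scale (h = 1) and parallels are stretched by k = sec φ.
Areal scale = h·k = 1 × sec φ; at 51°, h = 1.000, k = 1.589, so h·k = 1.589.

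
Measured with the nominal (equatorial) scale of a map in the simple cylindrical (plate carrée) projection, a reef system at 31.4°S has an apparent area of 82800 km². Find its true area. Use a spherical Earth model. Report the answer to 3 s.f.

For the equirectangular projection with φ₀ = 0 (plate carrée), h = 1 along meridians and k = sec φ along parallels.
Areal scale = h·k = 1 × sec φ; at 31.4°, h = 1.000, k = 1.172, so h·k = 1.172.
True area = apparent / (areal scale) = 82800 / 1.172 ≈ 70700 km².

70700 km²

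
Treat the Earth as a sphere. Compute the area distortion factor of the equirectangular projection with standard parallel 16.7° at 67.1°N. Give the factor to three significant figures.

2.46

The equidistant cylindrical projection with φ₀ = 16.7° has h = 1 (meridians true) and k = cos φ₀ / cos φ along parallels.
Areal scale = h·k = 1 × cos φ₀ / cos φ; at 67.1°, h = 1.000, k = 2.461, so h·k = 2.461.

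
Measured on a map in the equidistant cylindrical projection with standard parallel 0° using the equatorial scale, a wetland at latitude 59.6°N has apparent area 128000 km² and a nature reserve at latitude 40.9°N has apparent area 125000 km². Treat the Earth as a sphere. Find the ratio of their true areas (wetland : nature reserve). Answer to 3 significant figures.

0.686

On the plate carrée, areal scale = h·k = 1 × sec φ, so true area = apparent × cos φ.
True area of wetland: 128000 × cos(59.6°) = 128000 × 0.5060 = 64770 km².
True area of nature reserve: 125000 × cos(40.9°) = 125000 × 0.7559 = 94480 km².
Ratio = 64770 / 94480 ≈ 0.686.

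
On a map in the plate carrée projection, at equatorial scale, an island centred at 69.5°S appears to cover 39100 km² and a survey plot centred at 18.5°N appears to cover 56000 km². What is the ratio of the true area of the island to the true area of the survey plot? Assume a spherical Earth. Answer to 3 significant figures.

On the plate carrée, areal scale = h·k = 1 × sec φ, so true area = apparent × cos φ.
True area of island: 39100 × cos(69.5°) = 39100 × 0.3502 = 13690 km².
True area of survey plot: 56000 × cos(18.5°) = 56000 × 0.9483 = 53110 km².
Ratio = 13690 / 53110 ≈ 0.258.

0.258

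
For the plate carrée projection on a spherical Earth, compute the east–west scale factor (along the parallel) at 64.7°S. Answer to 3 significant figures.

For the equirectangular projection with φ₀ = 0 (plate carrée), h = 1 along meridians and k = sec φ along parallels.
k = 1/cos 64.7° = 1/0.4274 = 2.340.

2.34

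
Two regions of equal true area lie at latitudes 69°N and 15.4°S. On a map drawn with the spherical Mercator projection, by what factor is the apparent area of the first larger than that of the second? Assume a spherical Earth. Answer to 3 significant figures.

On Mercator, area is exaggerated by sec²φ = 1/cos²φ.
At 69°: sec²(69°) = 1/0.3584² = 7.786.
At 15.4°: sec²(15.4°) = 1/0.9641² = 1.076.
Ratio = 7.786/1.076 = cos²(15.4°)/cos²(69°) ≈ 7.24.

7.24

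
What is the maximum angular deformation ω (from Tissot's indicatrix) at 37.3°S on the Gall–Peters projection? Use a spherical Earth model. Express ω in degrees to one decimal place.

The Gall–Peters projection is cylindrical equal-area with φ₀ = 45°. A cylindrical equal-area projection with standard parallel φ₀ has meridian scale h = cos φ / cos φ₀ and parallel scale k = cos φ₀ / cos φ (so areas are preserved, h·k = 1).
At 37.3°: h = 1.125, k = 0.8889; principal scales a = 1.125, b = 0.8889.
sin(ω/2) = (a − b)/(a + b) = 0.2361/2.014 = 0.1172, so ω = 2 arcsin(0.1172) ≈ 13.5°.

13.5°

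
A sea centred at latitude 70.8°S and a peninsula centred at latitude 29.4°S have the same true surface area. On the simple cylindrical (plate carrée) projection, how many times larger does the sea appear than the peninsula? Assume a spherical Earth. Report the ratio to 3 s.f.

2.65

For the equirectangular projection with φ₀ = 0 (plate carrée), h = 1 along meridians and k = sec φ along parallels.
Areal scale at 70.8°: h·k = 1.000 × 3.041 = 3.041.
Areal scale at 29.4°: h·k = 1.000 × 1.148 = 1.148.
Ratio = 3.041/1.148 ≈ 2.65.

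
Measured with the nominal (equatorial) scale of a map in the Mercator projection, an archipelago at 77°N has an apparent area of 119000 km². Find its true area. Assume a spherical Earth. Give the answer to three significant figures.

For Mercator, h = k = sec φ (a conformal cylindrical projection has a single point scale, 1/cos φ).
Areal scale = k² = sec²φ = 1/cos²(77°) = 1/0.2250² = 19.76.
True area = apparent / (areal scale) = 119000 / 19.76 ≈ 6020 km².

6020 km²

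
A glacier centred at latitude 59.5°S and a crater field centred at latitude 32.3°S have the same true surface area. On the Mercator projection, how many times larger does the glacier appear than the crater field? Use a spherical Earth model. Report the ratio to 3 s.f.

2.77

Mercator areal scale is sec²φ.
At 59.5°: sec²(59.5°) = 1/0.5075² = 3.882.
At 32.3°: sec²(32.3°) = 1/0.8453² = 1.400.
Ratio = 3.882/1.400 = cos²(32.3°)/cos²(59.5°) ≈ 2.77.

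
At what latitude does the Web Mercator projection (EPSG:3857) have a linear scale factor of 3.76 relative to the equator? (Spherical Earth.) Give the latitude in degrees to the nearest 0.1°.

74.6°

Mercator scale is k = sec φ = 1/cos φ.
1/cos φ = 3.76  ⇒  cos φ = 0.2660  ⇒  φ = arccos(0.2660) ≈ 74.6°.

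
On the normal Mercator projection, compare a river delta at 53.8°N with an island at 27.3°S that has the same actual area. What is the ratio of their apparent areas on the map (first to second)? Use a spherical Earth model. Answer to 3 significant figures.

Mercator areal scale is sec²φ.
At 53.8°: sec²(53.8°) = 1/0.5906² = 2.867.
At 27.3°: sec²(27.3°) = 1/0.8886² = 1.266.
Ratio = 2.867/1.266 = cos²(27.3°)/cos²(53.8°) ≈ 2.26.

2.26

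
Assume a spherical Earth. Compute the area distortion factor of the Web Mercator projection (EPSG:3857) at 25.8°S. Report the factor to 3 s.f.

1.23

The Mercator projection is conformal; its linear scale factor is the same in every direction and equals sec φ = 1/cos φ.
Areal scale = k² = sec²φ = 1/cos²(25.8°) = 1/0.9003² = 1.234.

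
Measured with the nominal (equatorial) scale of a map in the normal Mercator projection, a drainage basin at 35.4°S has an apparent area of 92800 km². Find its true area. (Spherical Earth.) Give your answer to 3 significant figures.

61700 km²

For Mercator, h = k = sec φ (a conformal cylindrical projection has a single point scale, 1/cos φ).
Areal scale = k² = sec²φ = 1/cos²(35.4°) = 1/0.8151² = 1.505.
True area = apparent / (areal scale) = 92800 / 1.505 ≈ 61700 km².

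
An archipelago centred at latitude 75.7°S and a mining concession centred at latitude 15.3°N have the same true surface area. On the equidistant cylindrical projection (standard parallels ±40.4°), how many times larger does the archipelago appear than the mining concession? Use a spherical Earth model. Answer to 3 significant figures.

The equidistant cylindrical projection with φ₀ = 40.4° has h = 1 (meridians true) and k = cos φ₀ / cos φ along parallels.
Areal scale at 75.7°: h·k = 1.000 × 3.083 = 3.083.
Areal scale at 15.3°: h·k = 1.000 × 0.7895 = 0.7895.
Ratio = 3.083/0.7895 ≈ 3.91.

3.91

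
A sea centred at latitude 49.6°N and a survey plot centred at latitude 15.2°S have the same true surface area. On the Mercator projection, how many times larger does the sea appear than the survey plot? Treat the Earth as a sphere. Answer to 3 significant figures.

Mercator areal scale is sec²φ.
At 49.6°: sec²(49.6°) = 1/0.6481² = 2.381.
At 15.2°: sec²(15.2°) = 1/0.9650² = 1.074.
Ratio = 2.381/1.074 = cos²(15.2°)/cos²(49.6°) ≈ 2.22.

2.22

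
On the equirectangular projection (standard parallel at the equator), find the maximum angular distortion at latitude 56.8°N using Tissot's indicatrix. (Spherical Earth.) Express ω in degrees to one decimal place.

34.0°

For the equirectangular projection with φ₀ = 0 (plate carrée), h = 1 along meridians and k = sec φ along parallels.
At 56.8°: h = 1.000, k = 1.826; principal scales a = 1.826, b = 1.000.
sin(ω/2) = (a − b)/(a + b) = 0.8263/2.826 = 0.2924, so ω = 2 arcsin(0.2924) ≈ 34.0°.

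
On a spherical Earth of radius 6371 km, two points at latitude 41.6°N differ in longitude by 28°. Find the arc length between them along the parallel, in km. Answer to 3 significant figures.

Arc length along a parallel = R cos φ · Δλ (with Δλ in radians).
= 6371 × cos 41.6° × (28° × π/180) = 6371 × 0.7478 × 0.4887 ≈ 2330 km.

2330 km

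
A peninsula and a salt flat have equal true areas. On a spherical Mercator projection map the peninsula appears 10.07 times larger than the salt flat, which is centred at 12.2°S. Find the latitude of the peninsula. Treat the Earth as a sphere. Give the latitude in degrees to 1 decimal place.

For equal true areas on Mercator, apparent areas scale as sec²φ, so the ratio is cos²φ₂ / cos²φ₁.
cos²φ₂ / cos²φ₁ = 10.07  ⇒  cos φ₁ = cos 12.2° / √10.07 = 0.9774/3.173 = 0.3080.
φ₁ = arccos(0.3080) ≈ 72.1°.

72.1°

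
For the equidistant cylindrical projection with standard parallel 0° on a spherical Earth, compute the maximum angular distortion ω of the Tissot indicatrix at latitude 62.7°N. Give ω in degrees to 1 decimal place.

43.6°

Plate carrée maps x = Rλ, y = Rφ. The meridian scale is h = 1 and the parallel scale is k = 1/cos φ = sec φ.
At 62.7°: h = 1.000, k = 2.180; principal scales a = 2.180, b = 1.000.
sin(ω/2) = (a − b)/(a + b) = 1.180/3.180 = 0.3711, so ω = 2 arcsin(0.3711) ≈ 43.6°.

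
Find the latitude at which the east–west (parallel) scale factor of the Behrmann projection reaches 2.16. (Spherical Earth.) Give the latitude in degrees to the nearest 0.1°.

The Behrmann projection is cylindrical equal-area with φ₀ = 30°. For cylindrical equal-area with standard parallel φ₀, h = cos φ / cos φ₀ and k = cos φ₀ / cos φ, so h·k = 1.
k = cos φ₀ / cos φ = 2.16  ⇒  cos φ = cos 30° / 2.16 = 0.4009.
φ = arccos(0.4009) ≈ 66.4°.

66.4°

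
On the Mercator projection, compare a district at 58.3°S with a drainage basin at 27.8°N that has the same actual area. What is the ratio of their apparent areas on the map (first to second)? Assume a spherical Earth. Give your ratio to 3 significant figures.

2.83

Mercator is conformal with k = sec φ, so areal scale = k² = sec²φ.
At 58.3°: sec²(58.3°) = 1/0.5255² = 3.622.
At 27.8°: sec²(27.8°) = 1/0.8846² = 1.278.
Ratio = 3.622/1.278 = cos²(27.8°)/cos²(58.3°) ≈ 2.83.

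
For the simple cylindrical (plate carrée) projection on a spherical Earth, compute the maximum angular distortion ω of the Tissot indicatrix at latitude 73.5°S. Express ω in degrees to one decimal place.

67.8°

Plate carrée maps x = Rλ, y = Rφ. The meridian scale is h = 1 and the parallel scale is k = 1/cos φ = sec φ.
At 73.5°: h = 1.000, k = 3.521; principal scales a = 3.521, b = 1.000.
sin(ω/2) = (a − b)/(a + b) = 2.521/4.521 = 0.5576, so ω = 2 arcsin(0.5576) ≈ 67.8°.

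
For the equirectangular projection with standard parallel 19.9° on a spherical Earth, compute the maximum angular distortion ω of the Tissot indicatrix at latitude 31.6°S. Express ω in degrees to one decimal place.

5.7°

In the equirectangular projection with standard parallel φ₀ = 19.9° (x = Rλ cos φ₀, y = Rφ), meridians are true-scale (h = 1) and the parallel scale is k = cos φ₀ / cos φ.
At 31.6°: h = 1.000, k = 1.104; principal scales a = 1.104, b = 1.000.
sin(ω/2) = (a − b)/(a + b) = 0.1040/2.104 = 0.04942, so ω = 2 arcsin(0.04942) ≈ 5.7°.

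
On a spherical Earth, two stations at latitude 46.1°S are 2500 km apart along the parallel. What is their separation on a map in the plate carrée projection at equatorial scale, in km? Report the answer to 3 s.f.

For the equirectangular projection with φ₀ = 0 (plate carrée), h = 1 along meridians and k = sec φ along parallels.
Along the parallel, k = sec 46.1° = 1/0.6934 = 1.442.
Map distance = 2500 × 1.442 ≈ 3610 km.

3610 km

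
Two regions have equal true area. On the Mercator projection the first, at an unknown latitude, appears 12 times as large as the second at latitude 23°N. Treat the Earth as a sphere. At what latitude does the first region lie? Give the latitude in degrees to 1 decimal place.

74.6°

For equal true areas on Mercator, apparent areas scale as sec²φ, so the ratio is cos²φ₂ / cos²φ₁.
cos²φ₂ / cos²φ₁ = 12  ⇒  cos φ₁ = cos 23° / √12 = 0.9205/3.464 = 0.2657.
φ₁ = arccos(0.2657) ≈ 74.6°.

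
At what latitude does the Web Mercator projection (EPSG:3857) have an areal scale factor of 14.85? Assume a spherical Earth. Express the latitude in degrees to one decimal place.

Mercator areal scale is sec²φ.
sec²φ = 14.85  ⇒  cos²φ = 0.06734  ⇒  cos φ = 0.2595.
φ = arccos(0.2595) ≈ 75.0°.

75.0°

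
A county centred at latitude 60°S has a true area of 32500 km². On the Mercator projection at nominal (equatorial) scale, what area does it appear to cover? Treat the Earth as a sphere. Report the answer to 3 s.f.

130000 km²

The Mercator projection is conformal; its linear scale factor is the same in every direction and equals sec φ = 1/cos φ.
Areal scale = k² = sec²φ = 1/cos²(60°) = 1/0.5000² = 4.000.
Apparent area = 32500 × 4.000 ≈ 130000 km².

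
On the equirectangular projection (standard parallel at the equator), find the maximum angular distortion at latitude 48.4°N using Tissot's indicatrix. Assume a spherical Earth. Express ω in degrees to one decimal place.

For the equirectangular projection with φ₀ = 0 (plate carrée), h = 1 along meridians and k = sec φ along parallels.
At 48.4°: h = 1.000, k = 1.506; principal scales a = 1.506, b = 1.000.
sin(ω/2) = (a − b)/(a + b) = 0.5062/2.506 = 0.2020, so ω = 2 arcsin(0.2020) ≈ 23.3°.

23.3°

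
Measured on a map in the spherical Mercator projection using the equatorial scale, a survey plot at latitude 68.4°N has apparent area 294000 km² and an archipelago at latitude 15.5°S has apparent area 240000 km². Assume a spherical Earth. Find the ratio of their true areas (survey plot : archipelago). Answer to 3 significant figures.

0.179

On Mercator the areal scale is sec²φ, so true area = apparent × cos²φ.
True area of survey plot: 294000 × cos²(68.4°) = 294000 × 0.1355 = 39840 km².
True area of archipelago: 240000 × cos²(15.5°) = 240000 × 0.9286 = 222900 km².
Ratio = 39840 / 222900 ≈ 0.179.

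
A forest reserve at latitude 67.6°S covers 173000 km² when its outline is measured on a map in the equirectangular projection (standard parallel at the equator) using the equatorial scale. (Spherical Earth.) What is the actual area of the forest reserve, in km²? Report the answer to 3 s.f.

65900 km²

Plate carrée maps x = Rλ, y = Rφ. The meridian scale is h = 1 and the parallel scale is k = 1/cos φ = sec φ.
Areal scale = h·k = 1 × sec φ; at 67.6°, h = 1.000, k = 2.624, so h·k = 2.624.
True area = apparent / (areal scale) = 173000 / 2.624 ≈ 65900 km².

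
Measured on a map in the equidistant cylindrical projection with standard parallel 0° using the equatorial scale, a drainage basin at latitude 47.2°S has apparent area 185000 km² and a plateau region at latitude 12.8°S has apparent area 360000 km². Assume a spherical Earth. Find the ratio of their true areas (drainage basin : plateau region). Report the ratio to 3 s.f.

Plate carrée has h = 1 and k = sec φ, giving areal scale sec φ; true area = (apparent area) · cos φ.
True area of drainage basin: 185000 × cos(47.2°) = 185000 × 0.6794 = 125700 km².
True area of plateau region: 360000 × cos(12.8°) = 360000 × 0.9751 = 351100 km².
Ratio = 125700 / 351100 ≈ 0.358.

0.358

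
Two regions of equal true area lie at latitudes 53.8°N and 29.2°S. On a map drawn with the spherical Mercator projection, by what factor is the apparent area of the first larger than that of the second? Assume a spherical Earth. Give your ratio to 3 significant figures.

2.18

Mercator areal scale is sec²φ.
At 53.8°: sec²(53.8°) = 1/0.5906² = 2.867.
At 29.2°: sec²(29.2°) = 1/0.8729² = 1.312.
Ratio = 2.867/1.312 = cos²(29.2°)/cos²(53.8°) ≈ 2.18.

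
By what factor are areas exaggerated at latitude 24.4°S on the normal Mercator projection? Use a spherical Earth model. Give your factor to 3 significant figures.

For Mercator, h = k = sec φ (a conformal cylindrical projection has a single point scale, 1/cos φ).
Areal scale = k² = sec²φ = 1/cos²(24.4°) = 1/0.9107² = 1.206.

1.21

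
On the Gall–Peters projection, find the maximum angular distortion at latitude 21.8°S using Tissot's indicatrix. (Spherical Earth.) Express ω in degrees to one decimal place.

30.8°

The Gall–Peters projection is cylindrical equal-area with φ₀ = 45°. A cylindrical equal-area projection with standard parallel φ₀ has meridian scale h = cos φ / cos φ₀ and parallel scale k = cos φ₀ / cos φ (so areas are preserved, h·k = 1).
At 21.8°: h = 1.313, k = 0.7616; principal scales a = 1.313, b = 0.7616.
sin(ω/2) = (a − b)/(a + b) = 0.5515/2.075 = 0.2658, so ω = 2 arcsin(0.2658) ≈ 30.8°.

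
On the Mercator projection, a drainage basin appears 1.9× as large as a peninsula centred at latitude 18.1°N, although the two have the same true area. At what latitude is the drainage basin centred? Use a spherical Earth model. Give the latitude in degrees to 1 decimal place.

46.4°

On Mercator, (apparent₁)/(apparent₂) = sec²φ₁ / sec²φ₂ when true areas are equal.
cos²φ₂ / cos²φ₁ = 1.9  ⇒  cos φ₁ = cos 18.1° / √1.9 = 0.9505/1.378 = 0.6896.
φ₁ = arccos(0.6896) ≈ 46.4°.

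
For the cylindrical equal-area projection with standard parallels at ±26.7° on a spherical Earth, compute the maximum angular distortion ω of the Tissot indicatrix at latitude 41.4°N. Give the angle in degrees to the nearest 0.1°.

Cylindrical equal-area (φ₀ = 26.7°): h = cos φ / cos 26.7° along meridians, k = cos 26.7° / cos φ along parallels; h·k = 1.
At 41.4°: h = 0.8396, k = 1.191; principal scales a = 1.191, b = 0.8396.
sin(ω/2) = (a − b)/(a + b) = 0.3513/2.031 = 0.1730, so ω = 2 arcsin(0.1730) ≈ 19.9°.

19.9°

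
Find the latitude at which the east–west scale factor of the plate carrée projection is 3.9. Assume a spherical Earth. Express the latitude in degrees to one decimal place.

Plate carrée: h = 1, k = sec φ along parallels.
sec φ = 3.9  ⇒  cos φ = 0.2564  ⇒  φ ≈ 75.1°.

75.1°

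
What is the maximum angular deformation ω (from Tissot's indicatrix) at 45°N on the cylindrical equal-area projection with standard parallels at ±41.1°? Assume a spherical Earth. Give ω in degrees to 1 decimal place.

A cylindrical equal-area projection with standard parallel φ₀ has meridian scale h = cos φ / cos φ₀ and parallel scale k = cos φ₀ / cos φ (so areas are preserved, h·k = 1).
At 45°: h = 0.9384, k = 1.066; principal scales a = 1.066, b = 0.9384.
sin(ω/2) = (a − b)/(a + b) = 0.1273/2.004 = 0.06355, so ω = 2 arcsin(0.06355) ≈ 7.3°.

7.3°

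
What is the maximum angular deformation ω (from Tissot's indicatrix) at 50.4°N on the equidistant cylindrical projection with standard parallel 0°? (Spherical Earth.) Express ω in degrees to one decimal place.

25.6°

In the plate carrée (x = Rλ, y = Rφ), meridians are true-scale (h = 1) and parallels are stretched by k = sec φ.
At 50.4°: h = 1.000, k = 1.569; principal scales a = 1.569, b = 1.000.
sin(ω/2) = (a − b)/(a + b) = 0.5688/2.569 = 0.2214, so ω = 2 arcsin(0.2214) ≈ 25.6°.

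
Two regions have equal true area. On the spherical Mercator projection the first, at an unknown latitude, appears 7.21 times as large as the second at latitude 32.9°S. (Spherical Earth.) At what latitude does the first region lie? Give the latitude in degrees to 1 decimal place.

71.8°

For equal true areas on Mercator, apparent areas scale as sec²φ, so the ratio is cos²φ₂ / cos²φ₁.
cos²φ₂ / cos²φ₁ = 7.21  ⇒  cos φ₁ = cos 32.9° / √7.21 = 0.8396/2.685 = 0.3127.
φ₁ = arccos(0.3127) ≈ 71.8°.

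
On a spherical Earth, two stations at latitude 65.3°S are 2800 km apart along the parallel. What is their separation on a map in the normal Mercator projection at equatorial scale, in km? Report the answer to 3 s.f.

6700 km

For Mercator, h = k = sec φ (a conformal cylindrical projection has a single point scale, 1/cos φ).
Along the parallel, k = sec 65.3° = 1/0.4179 = 2.393.
Map distance = 2800 × 2.393 ≈ 6700 km.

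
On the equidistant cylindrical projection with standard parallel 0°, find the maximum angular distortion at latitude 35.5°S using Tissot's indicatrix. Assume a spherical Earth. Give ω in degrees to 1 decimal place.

11.8°

In the plate carrée (x = Rλ, y = Rφ), meridians are true-scale (h = 1) and parallels are stretched by k = sec φ.
At 35.5°: h = 1.000, k = 1.228; principal scales a = 1.228, b = 1.000.
sin(ω/2) = (a − b)/(a + b) = 0.2283/2.228 = 0.1025, so ω = 2 arcsin(0.1025) ≈ 11.8°.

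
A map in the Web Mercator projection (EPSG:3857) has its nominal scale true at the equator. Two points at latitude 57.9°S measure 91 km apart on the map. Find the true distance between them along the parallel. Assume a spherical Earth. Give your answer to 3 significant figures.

48.4 km

Mercator is conformal, so the point scale is isotropic: h = k = sec φ = 1/cos φ.
Along the parallel at 57.9°, map distances are exaggerated by k = sec 57.9° = 1.882.
True distance = 91 / 1.882 = 91 × cos 57.9° ≈ 48.4 km.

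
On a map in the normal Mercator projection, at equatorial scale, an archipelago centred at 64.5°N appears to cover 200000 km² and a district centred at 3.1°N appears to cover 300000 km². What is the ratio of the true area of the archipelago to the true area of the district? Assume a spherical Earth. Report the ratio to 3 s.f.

Since Mercator area scale is 1/cos²φ, the true area equals the apparent area multiplied by cos²φ.
True area of archipelago: 200000 × cos²(64.5°) = 200000 × 0.1853 = 37070 km².
True area of district: 300000 × cos²(3.1°) = 300000 × 0.9971 = 299100 km².
Ratio = 37070 / 299100 ≈ 0.124.

0.124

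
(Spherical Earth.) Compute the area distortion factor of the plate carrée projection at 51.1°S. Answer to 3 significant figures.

Plate carrée maps x = Rλ, y = Rφ. The meridian scale is h = 1 and the parallel scale is k = 1/cos φ = sec φ.
Areal scale = h·k = 1 × sec φ; at 51.1°, h = 1.000, k = 1.592, so h·k = 1.592.

1.59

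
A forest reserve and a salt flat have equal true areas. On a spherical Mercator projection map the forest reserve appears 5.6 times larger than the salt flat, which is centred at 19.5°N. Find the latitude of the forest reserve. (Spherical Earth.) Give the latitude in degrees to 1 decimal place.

66.5°

For equal true areas on Mercator, apparent areas scale as sec²φ, so the ratio is cos²φ₂ / cos²φ₁.
cos²φ₂ / cos²φ₁ = 5.6  ⇒  cos φ₁ = cos 19.5° / √5.6 = 0.9426/2.366 = 0.3983.
φ₁ = arccos(0.3983) ≈ 66.5°.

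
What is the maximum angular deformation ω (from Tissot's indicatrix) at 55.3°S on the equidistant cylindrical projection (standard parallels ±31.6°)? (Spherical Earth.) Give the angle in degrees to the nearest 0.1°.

The equidistant cylindrical projection with φ₀ = 31.6° has h = 1 (meridians true) and k = cos φ₀ / cos φ along parallels.
At 55.3°: h = 1.000, k = 1.496; principal scales a = 1.496, b = 1.000.
sin(ω/2) = (a − b)/(a + b) = 0.4961/2.496 = 0.1988, so ω = 2 arcsin(0.1988) ≈ 22.9°.

22.9°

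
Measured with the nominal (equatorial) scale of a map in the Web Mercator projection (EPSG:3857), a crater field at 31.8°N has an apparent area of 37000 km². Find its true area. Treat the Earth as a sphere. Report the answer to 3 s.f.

26700 km²

The Mercator projection is conformal; its linear scale factor is the same in every direction and equals sec φ = 1/cos φ.
Areal scale = k² = sec²φ = 1/cos²(31.8°) = 1/0.8499² = 1.384.
True area = apparent / (areal scale) = 37000 / 1.384 ≈ 26700 km².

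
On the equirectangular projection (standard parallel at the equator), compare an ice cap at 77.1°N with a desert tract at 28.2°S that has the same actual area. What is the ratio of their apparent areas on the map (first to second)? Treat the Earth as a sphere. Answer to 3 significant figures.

3.95

For the equirectangular projection with φ₀ = 0 (plate carrée), h = 1 along meridians and k = sec φ along parallels.
Areal scale at 77.1°: h·k = 1.000 × 4.479 = 4.479.
Areal scale at 28.2°: h·k = 1.000 × 1.135 = 1.135.
Ratio = 4.479/1.135 ≈ 3.95.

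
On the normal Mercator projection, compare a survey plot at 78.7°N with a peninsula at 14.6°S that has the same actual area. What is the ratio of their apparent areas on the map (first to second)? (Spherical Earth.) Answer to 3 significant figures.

Mercator areal scale is sec²φ.
At 78.7°: sec²(78.7°) = 1/0.1959² = 26.05.
At 14.6°: sec²(14.6°) = 1/0.9677² = 1.068.
Ratio = 26.05/1.068 = cos²(14.6°)/cos²(78.7°) ≈ 24.4.

24.4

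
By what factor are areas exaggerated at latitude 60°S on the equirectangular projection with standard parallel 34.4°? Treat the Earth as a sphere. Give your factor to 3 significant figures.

1.65

The equidistant cylindrical projection with φ₀ = 34.4° has h = 1 (meridians true) and k = cos φ₀ / cos φ along parallels.
Areal scale = h·k = 1 × cos φ₀ / cos φ; at 60°, h = 1.000, k = 1.650, so h·k = 1.650.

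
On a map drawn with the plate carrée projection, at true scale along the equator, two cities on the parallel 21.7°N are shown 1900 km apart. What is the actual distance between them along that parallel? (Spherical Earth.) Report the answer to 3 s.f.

1770 km

In the plate carrée (x = Rλ, y = Rφ), meridians are true-scale (h = 1) and parallels are stretched by k = sec φ.
Along the parallel at 21.7°, map distances are exaggerated by k = sec 21.7° = 1.076.
True distance = 1900 / 1.076 = 1900 × cos 21.7° ≈ 1770 km.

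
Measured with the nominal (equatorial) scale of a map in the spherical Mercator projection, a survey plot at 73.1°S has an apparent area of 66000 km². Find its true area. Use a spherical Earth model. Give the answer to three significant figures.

5580 km²

For Mercator, h = k = sec φ (a conformal cylindrical projection has a single point scale, 1/cos φ).
Areal scale = k² = sec²φ = 1/cos²(73.1°) = 1/0.2907² = 11.83.
True area = apparent / (areal scale) = 66000 / 11.83 ≈ 5580 km².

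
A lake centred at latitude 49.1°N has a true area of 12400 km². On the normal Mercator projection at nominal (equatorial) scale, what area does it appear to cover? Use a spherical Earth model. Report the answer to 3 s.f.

The Mercator projection is conformal; its linear scale factor is the same in every direction and equals sec φ = 1/cos φ.
Areal scale = k² = sec²φ = 1/cos²(49.1°) = 1/0.6547² = 2.333.
Apparent area = 12400 × 2.333 ≈ 28900 km².

28900 km²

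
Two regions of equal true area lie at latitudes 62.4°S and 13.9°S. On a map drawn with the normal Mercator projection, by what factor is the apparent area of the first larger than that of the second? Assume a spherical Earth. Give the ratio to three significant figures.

Mercator is conformal with k = sec φ, so areal scale = k² = sec²φ.
At 62.4°: sec²(62.4°) = 1/0.4633² = 4.659.
At 13.9°: sec²(13.9°) = 1/0.9707² = 1.061.
Ratio = 4.659/1.061 = cos²(13.9°)/cos²(62.4°) ≈ 4.39.

4.39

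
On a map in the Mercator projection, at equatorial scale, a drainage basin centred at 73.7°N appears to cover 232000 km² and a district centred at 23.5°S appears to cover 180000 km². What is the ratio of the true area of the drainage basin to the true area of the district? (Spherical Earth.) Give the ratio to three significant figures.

On Mercator the areal scale is sec²φ, so true area = apparent × cos²φ.
True area of drainage basin: 232000 × cos²(73.7°) = 232000 × 0.07877 = 18280 km².
True area of district: 180000 × cos²(23.5°) = 180000 × 0.8410 = 151400 km².
Ratio = 18280 / 151400 ≈ 0.121.

0.121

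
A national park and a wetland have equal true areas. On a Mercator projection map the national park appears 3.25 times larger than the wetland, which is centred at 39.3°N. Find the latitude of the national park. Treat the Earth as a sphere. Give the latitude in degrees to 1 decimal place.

Mercator areal scale is sec²φ, so apparent-area ratio = sec²φ₁ / sec²φ₂ = cos²φ₂ / cos²φ₁.
cos²φ₂ / cos²φ₁ = 3.25  ⇒  cos φ₁ = cos 39.3° / √3.25 = 0.7738/1.803 = 0.4292.
φ₁ = arccos(0.4292) ≈ 64.6°.

64.6°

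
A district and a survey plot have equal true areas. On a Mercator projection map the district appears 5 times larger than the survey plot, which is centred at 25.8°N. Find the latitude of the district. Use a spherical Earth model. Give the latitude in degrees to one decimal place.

66.3°

For equal true areas on Mercator, apparent areas scale as sec²φ, so the ratio is cos²φ₂ / cos²φ₁.
cos²φ₂ / cos²φ₁ = 5  ⇒  cos φ₁ = cos 25.8° / √5 = 0.9003/2.236 = 0.4026.
φ₁ = arccos(0.4026) ≈ 66.3°.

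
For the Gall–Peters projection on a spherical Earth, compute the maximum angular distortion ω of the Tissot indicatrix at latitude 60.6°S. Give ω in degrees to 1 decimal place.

40.9°

Gall–Peters is a cylindrical equal-area projection with standard parallels at ±45°. Cylindrical equal-area (φ₀ = 45°): h = cos φ / cos 45° along meridians, k = cos 45° / cos φ along parallels; h·k = 1.
At 60.6°: h = 0.6942, k = 1.440; principal scales a = 1.440, b = 0.6942.
sin(ω/2) = (a − b)/(a + b) = 0.7462/2.135 = 0.3496, so ω = 2 arcsin(0.3496) ≈ 40.9°.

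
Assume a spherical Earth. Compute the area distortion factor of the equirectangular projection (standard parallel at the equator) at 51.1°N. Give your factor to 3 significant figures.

In the plate carrée (x = Rλ, y = Rφ), meridians are true-scale (h = 1) and parallels are stretched by k = sec φ.
Areal scale = h·k = 1 × sec φ; at 51.1°, h = 1.000, k = 1.592, so h·k = 1.592.

1.59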